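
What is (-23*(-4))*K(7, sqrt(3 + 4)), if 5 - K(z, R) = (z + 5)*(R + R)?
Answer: 460 - 2208*sqrt(7) ≈ -5381.8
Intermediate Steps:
K(z, R) = 5 - 2*R*(5 + z) (K(z, R) = 5 - (z + 5)*(R + R) = 5 - (5 + z)*2*R = 5 - 2*R*(5 + z))
(-23*(-4))*K(7, sqrt(3 + 4)) = (-23*(-4))*(5 - 10*sqrt(3 + 4) - 2*sqrt(3 + 4)*7) = 92*(5 - 10*sqrt(7) - 2*sqrt(7)*7) = 92*(5 - 10*sqrt(7) - 14*sqrt(7)) = 92*(5 - 24*sqrt(7)) = 460 - 2208*sqrt(7)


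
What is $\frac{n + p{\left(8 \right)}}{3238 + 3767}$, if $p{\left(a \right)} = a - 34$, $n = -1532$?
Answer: $- \frac{1558}{7005} \approx -0.22241$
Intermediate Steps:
$p{\left(a \right)} = -34 + a$
$\frac{n + p{\left(8 \right)}}{3238 + 3767} = \frac{-1532 + \left(-34 + 8\right)}{3238 + 3767} = \frac{-1532 - 26}{7005} = \left(-1558\right) \frac{1}{7005} = - \frac{1558}{7005}$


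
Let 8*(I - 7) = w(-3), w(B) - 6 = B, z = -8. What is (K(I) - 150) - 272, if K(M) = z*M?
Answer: -481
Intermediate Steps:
w(B) = 6 + B
I = 59/8 (I = 7 + (6 - 3)/8 = 7 + (⅛)*3 = 7 + 3/8 = 59/8 ≈ 7.3750)
K(M) = -8*M
(K(I) - 150) - 272 = (-8*59/8 - 150) - 272 = (-59 - 150) - 272 = -209 - 272 = -481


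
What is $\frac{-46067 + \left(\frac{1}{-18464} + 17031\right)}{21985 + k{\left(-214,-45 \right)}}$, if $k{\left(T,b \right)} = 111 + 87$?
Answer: $- \frac{536120705}{409586912} \approx -1.3089$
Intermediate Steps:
$k{\left(T,b \right)} = 198$
$\frac{-46067 + \left(\frac{1}{-18464} + 17031\right)}{21985 + k{\left(-214,-45 \right)}} = \frac{-46067 + \left(\frac{1}{-18464} + 17031\right)}{21985 + 198} = \frac{-46067 + \left(- \frac{1}{18464} + 17031\right)}{22183} = \left(-46067 + \frac{314460383}{18464}\right) \frac{1}{22183} = \left(- \frac{536120705}{18464}\right) \frac{1}{22183} = - \frac{536120705}{409586912}$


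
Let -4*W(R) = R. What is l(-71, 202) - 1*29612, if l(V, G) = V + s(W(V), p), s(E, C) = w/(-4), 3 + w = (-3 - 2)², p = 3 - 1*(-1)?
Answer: -59377/2 ≈ -29689.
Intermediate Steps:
W(R) = -R/4
p = 4 (p = 3 + 1 = 4)
w = 22 (w = -3 + (-3 - 2)² = -3 + (-5)² = -3 + 25 = 22)
s(E, C) = -11/2 (s(E, C) = 22/(-4) = 22*(-¼) = -11/2)
l(V, G) = -11/2 + V (l(V, G) = V - 11/2 = -11/2 + V)
l(-71, 202) - 1*29612 = (-11/2 - 71) - 1*29612 = -153/2 - 29612 = -59377/2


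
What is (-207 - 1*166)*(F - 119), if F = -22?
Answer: 52593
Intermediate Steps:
(-207 - 1*166)*(F - 119) = (-207 - 1*166)*(-22 - 119) = (-207 - 166)*(-141) = -373*(-141) = 52593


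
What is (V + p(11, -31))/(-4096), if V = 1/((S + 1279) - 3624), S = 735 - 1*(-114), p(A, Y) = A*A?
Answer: -181015/6127616 ≈ -0.029541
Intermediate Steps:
p(A, Y) = A**2
S = 849 (S = 735 + 114 = 849)
V = -1/1496 (V = 1/((849 + 1279) - 3624) = 1/(2128 - 3624) = 1/(-1496) = -1/1496 ≈ -0.00066845)
(V + p(11, -31))/(-4096) = (-1/1496 + 11**2)/(-4096) = (-1/1496 + 121)*(-1/4096) = (181015/1496)*(-1/4096) = -181015/6127616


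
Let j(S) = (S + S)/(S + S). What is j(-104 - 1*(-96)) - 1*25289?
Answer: -25288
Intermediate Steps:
j(S) = 1 (j(S) = (2*S)/((2*S)) = (2*S)*(1/(2*S)) = 1)
j(-104 - 1*(-96)) - 1*25289 = 1 - 1*25289 = 1 - 25289 = -25288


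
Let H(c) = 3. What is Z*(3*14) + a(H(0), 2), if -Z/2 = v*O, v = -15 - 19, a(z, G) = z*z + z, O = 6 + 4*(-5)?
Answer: -39972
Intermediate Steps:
O = -14 (O = 6 - 20 = -14)
a(z, G) = z + z² (a(z, G) = z² + z = z + z²)
v = -34
Z = -952 (Z = -(-68)*(-14) = -2*476 = -952)
Z*(3*14) + a(H(0), 2) = -2856*14 + 3*(1 + 3) = -952*42 + 3*4 = -39984 + 12 = -39972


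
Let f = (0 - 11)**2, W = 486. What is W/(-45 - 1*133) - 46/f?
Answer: -33497/10769 ≈ -3.1105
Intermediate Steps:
f = 121 (f = (-11)**2 = 121)
W/(-45 - 1*133) - 46/f = 486/(-45 - 1*133) - 46/121 = 486/(-45 - 133) - 46*1/121 = 486/(-178) - 46/121 = 486*(-1/178) - 46/121 = -243/89 - 46/121 = -33497/10769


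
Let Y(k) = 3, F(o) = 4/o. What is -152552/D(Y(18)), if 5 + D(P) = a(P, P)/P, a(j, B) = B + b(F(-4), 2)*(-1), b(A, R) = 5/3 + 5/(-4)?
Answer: 5491872/149 ≈ 36858.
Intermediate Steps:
b(A, R) = 5/12 (b(A, R) = 5*(⅓) + 5*(-¼) = 5/3 - 5/4 = 5/12)
a(j, B) = -5/12 + B (a(j, B) = B + (5/12)*(-1) = B - 5/12 = -5/12 + B)
D(P) = -5 + (-5/12 + P)/P
-152552/D(Y(18)) = -152552/(-4 - 5/12/3) = -152552/(-4 - 5/12*⅓) = -152552/(-4 - 5/36) = -152552/(-149/36) = -152552*(-36/149) = 5491872/149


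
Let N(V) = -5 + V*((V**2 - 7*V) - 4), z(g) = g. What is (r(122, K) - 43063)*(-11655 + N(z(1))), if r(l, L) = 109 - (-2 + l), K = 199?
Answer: 502673580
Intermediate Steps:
r(l, L) = 111 - l (r(l, L) = 109 + (2 - l) = 111 - l)
N(V) = -5 + V*(-4 + V**2 - 7*V)
(r(122, K) - 43063)*(-11655 + N(z(1))) = ((111 - 1*122) - 43063)*(-11655 + (-5 + 1**3 - 7*1**2 - 4*1)) = ((111 - 122) - 43063)*(-11655 + (-5 + 1 - 7*1 - 4)) = (-11 - 43063)*(-11655 + (-5 + 1 - 7 - 4)) = -43074*(-11655 - 15) = -43074*(-11670) = 502673580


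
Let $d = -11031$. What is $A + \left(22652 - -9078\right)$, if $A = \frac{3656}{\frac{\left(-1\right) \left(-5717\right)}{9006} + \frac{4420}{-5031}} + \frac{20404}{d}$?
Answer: $\frac{52259957689198}{3123835797} \approx 16729.0$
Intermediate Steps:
$A = - \frac{46859352149612}{3123835797}$ ($A = \frac{3656}{\frac{\left(-1\right) \left(-5717\right)}{9006} + \frac{4420}{-5031}} + \frac{20404}{-11031} = \frac{3656}{5717 \cdot \frac{1}{9006} + 4420 \left(- \frac{1}{5031}\right)} + 20404 \left(- \frac{1}{11031}\right) = \frac{3656}{\frac{5717}{9006} - \frac{340}{387}} - \frac{20404}{11031} = \frac{3656}{- \frac{283187}{1161774}} - \frac{20404}{11031} = 3656 \left(- \frac{1161774}{283187}\right) - \frac{20404}{11031} = - \frac{4247445744}{283187} - \frac{20404}{11031} = - \frac{46859352149612}{3123835797} \approx -15001.0$)
$A + \left(22652 - -9078\right) = - \frac{46859352149612}{3123835797} + \left(22652 - -9078\right) = - \frac{46859352149612}{3123835797} + \left(22652 + 9078\right) = - \frac{46859352149612}{3123835797} + 31730 = \frac{52259957689198}{3123835797}$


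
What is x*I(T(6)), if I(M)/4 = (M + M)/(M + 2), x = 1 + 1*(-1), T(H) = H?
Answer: 0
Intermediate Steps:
x = 0 (x = 1 - 1 = 0)
I(M) = 8*M/(2 + M) (I(M) = 4*((M + M)/(M + 2)) = 4*((2*M)/(2 + M)) = 4*(2*M/(2 + M)) = 8*M/(2 + M))
x*I(T(6)) = 0*(8*6/(2 + 6)) = 0*(8*6/8) = 0*(8*6*(⅛)) = 0*6 = 0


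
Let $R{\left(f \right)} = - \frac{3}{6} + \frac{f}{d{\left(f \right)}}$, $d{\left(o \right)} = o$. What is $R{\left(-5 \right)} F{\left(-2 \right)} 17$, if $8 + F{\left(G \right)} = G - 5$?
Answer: $- \frac{255}{2} \approx -127.5$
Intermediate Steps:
$F{\left(G \right)} = -13 + G$ ($F{\left(G \right)} = -8 + \left(G - 5\right) = -8 + \left(-5 + G\right) = -13 + G$)
$R{\left(f \right)} = \frac{1}{2}$ ($R{\left(f \right)} = - \frac{3}{6} + \frac{f}{f} = \left(-3\right) \frac{1}{6} + 1 = - \frac{1}{2} + 1 = \frac{1}{2}$)
$R{\left(-5 \right)} F{\left(-2 \right)} 17 = \frac{-13 - 2}{2} \cdot 17 = \frac{1}{2} \left(-15\right) 17 = \left(- \frac{15}{2}\right) 17 = - \frac{255}{2}$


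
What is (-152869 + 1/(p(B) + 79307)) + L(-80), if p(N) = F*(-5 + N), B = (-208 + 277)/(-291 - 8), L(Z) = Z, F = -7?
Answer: -157761846170/1031467 ≈ -1.5295e+5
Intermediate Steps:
B = -3/13 (B = 69/(-299) = 69*(-1/299) = -3/13 ≈ -0.23077)
p(N) = 35 - 7*N (p(N) = -7*(-5 + N) = 35 - 7*N)
(-152869 + 1/(p(B) + 79307)) + L(-80) = (-152869 + 1/((35 - 7*(-3/13)) + 79307)) - 80 = (-152869 + 1/((35 + 21/13) + 79307)) - 80 = (-152869 + 1/(476/13 + 79307)) - 80 = (-152869 + 1/(1031467/13)) - 80 = (-152869 + 13/1031467) - 80 = -157679328810/1031467 - 80 = -157761846170/1031467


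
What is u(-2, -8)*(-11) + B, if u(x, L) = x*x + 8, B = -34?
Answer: -166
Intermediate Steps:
u(x, L) = 8 + x² (u(x, L) = x² + 8 = 8 + x²)
u(-2, -8)*(-11) + B = (8 + (-2)²)*(-11) - 34 = (8 + 4)*(-11) - 34 = 12*(-11) - 34 = -132 - 34 = -166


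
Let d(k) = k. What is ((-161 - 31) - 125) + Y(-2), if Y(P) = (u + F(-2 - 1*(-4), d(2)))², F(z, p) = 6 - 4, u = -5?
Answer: -308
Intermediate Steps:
F(z, p) = 2
Y(P) = 9 (Y(P) = (-5 + 2)² = (-3)² = 9)
((-161 - 31) - 125) + Y(-2) = ((-161 - 31) - 125) + 9 = (-192 - 125) + 9 = -317 + 9 = -308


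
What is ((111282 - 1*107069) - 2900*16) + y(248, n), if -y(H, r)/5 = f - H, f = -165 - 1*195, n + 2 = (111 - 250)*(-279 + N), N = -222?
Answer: -39147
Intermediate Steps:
n = 69637 (n = -2 + (111 - 250)*(-279 - 222) = -2 - 139*(-501) = -2 + 69639 = 69637)
f = -360 (f = -165 - 195 = -360)
y(H, r) = 1800 + 5*H (y(H, r) = -5*(-360 - H) = 1800 + 5*H)
((111282 - 1*107069) - 2900*16) + y(248, n) = ((111282 - 1*107069) - 2900*16) + (1800 + 5*248) = ((111282 - 107069) - 46400) + (1800 + 1240) = (4213 - 46400) + 3040 = -42187 + 3040 = -39147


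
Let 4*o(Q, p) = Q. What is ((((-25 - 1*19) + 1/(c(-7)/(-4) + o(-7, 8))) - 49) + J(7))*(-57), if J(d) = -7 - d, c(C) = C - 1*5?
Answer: 30267/5 ≈ 6053.4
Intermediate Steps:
o(Q, p) = Q/4
c(C) = -5 + C (c(C) = C - 5 = -5 + C)
((((-25 - 1*19) + 1/(c(-7)/(-4) + o(-7, 8))) - 49) + J(7))*(-57) = ((((-25 - 1*19) + 1/((-5 - 7)/(-4) + (¼)*(-7))) - 49) + (-7 - 1*7))*(-57) = ((((-25 - 19) + 1/(-12*(-¼) - 7/4)) - 49) + (-7 - 7))*(-57) = (((-44 + 1/(3 - 7/4)) - 49) - 14)*(-57) = (((-44 + 1/(5/4)) - 49) - 14)*(-57) = (((-44 + ⅘) - 49) - 14)*(-57) = ((-216/5 - 49) - 14)*(-57) = (-461/5 - 14)*(-57) = -531/5*(-57) = 30267/5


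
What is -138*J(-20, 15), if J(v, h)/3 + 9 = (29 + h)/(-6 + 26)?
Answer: 14076/5 ≈ 2815.2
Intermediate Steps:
J(v, h) = -453/20 + 3*h/20 (J(v, h) = -27 + 3*((29 + h)/(-6 + 26)) = -27 + 3*((29 + h)/20) = -27 + 3*((29 + h)*(1/20)) = -27 + 3*(29/20 + h/20) = -27 + (87/20 + 3*h/20) = -453/20 + 3*h/20)
-138*J(-20, 15) = -138*(-453/20 + (3/20)*15) = -138*(-453/20 + 9/4) = -138*(-102/5) = 14076/5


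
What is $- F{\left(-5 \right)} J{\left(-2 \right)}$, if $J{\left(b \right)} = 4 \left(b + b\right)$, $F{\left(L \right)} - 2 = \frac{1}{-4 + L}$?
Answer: $\frac{272}{9} \approx 30.222$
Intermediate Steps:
$F{\left(L \right)} = 2 + \frac{1}{-4 + L}$
$J{\left(b \right)} = 8 b$ ($J{\left(b \right)} = 4 \cdot 2 b = 8 b$)
$- F{\left(-5 \right)} J{\left(-2 \right)} = - \frac{-7 + 2 \left(-5\right)}{-4 - 5} \cdot 8 \left(-2\right) = - \frac{-7 - 10}{-9} \left(-16\right) = - \frac{\left(-1\right) \left(-17\right)}{9} \left(-16\right) = \left(-1\right) \frac{17}{9} \left(-16\right) = \left(- \frac{17}{9}\right) \left(-16\right) = \frac{272}{9}$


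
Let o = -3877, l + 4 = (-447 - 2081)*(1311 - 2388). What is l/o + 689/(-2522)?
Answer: -528399969/752138 ≈ -702.53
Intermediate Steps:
l = 2722652 (l = -4 + (-447 - 2081)*(1311 - 2388) = -4 - 2528*(-1077) = -4 + 2722656 = 2722652)
l/o + 689/(-2522) = 2722652/(-3877) + 689/(-2522) = 2722652*(-1/3877) + 689*(-1/2522) = -2722652/3877 - 53/194 = -528399969/752138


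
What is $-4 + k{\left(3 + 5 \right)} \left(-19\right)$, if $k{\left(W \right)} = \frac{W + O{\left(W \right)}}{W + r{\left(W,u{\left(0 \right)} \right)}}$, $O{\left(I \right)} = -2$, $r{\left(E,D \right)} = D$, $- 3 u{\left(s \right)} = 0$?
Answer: $- \frac{73}{4} \approx -18.25$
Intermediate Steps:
$u{\left(s \right)} = 0$ ($u{\left(s \right)} = \left(- \frac{1}{3}\right) 0 = 0$)
$k{\left(W \right)} = \frac{-2 + W}{W}$ ($k{\left(W \right)} = \frac{W - 2}{W + 0} = \frac{-2 + W}{W}$)
$-4 + k{\left(3 + 5 \right)} \left(-19\right) = -4 + \frac{-2 + \left(3 + 5\right)}{3 + 5} \left(-19\right) = -4 + \frac{-2 + 8}{8} \left(-19\right) = -4 + \frac{1}{8} \cdot 6 \left(-19\right) = -4 + \frac{3}{4} \left(-19\right) = -4 - \frac{57}{4} = - \frac{73}{4}$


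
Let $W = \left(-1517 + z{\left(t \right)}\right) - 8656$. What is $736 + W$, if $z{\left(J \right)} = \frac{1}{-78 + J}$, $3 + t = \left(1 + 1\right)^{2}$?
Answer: $- \frac{726650}{77} \approx -9437.0$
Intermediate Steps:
$t = 1$ ($t = -3 + \left(1 + 1\right)^{2} = -3 + 2^{2} = -3 + 4 = 1$)
$W = - \frac{783322}{77}$ ($W = \left(-1517 + \frac{1}{-78 + 1}\right) - 8656 = \left(-1517 + \frac{1}{-77}\right) - 8656 = \left(-1517 - \frac{1}{77}\right) - 8656 = - \frac{116810}{77} - 8656 = - \frac{783322}{77} \approx -10173.0$)
$736 + W = 736 - \frac{783322}{77} = - \frac{726650}{77}$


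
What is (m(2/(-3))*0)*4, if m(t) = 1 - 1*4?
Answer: 0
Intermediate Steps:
m(t) = -3 (m(t) = 1 - 4 = -3)
(m(2/(-3))*0)*4 = -3*0*4 = 0*4 = 0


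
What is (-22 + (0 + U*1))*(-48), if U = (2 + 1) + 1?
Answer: 864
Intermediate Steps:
U = 4 (U = 3 + 1 = 4)
(-22 + (0 + U*1))*(-48) = (-22 + (0 + 4*1))*(-48) = (-22 + (0 + 4))*(-48) = (-22 + 4)*(-48) = -18*(-48) = 864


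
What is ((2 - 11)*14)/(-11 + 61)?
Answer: -63/25 ≈ -2.5200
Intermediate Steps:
((2 - 11)*14)/(-11 + 61) = -9*14/50 = -126*1/50 = -63/25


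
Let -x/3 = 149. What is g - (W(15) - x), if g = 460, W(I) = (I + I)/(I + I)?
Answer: 12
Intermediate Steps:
W(I) = 1 (W(I) = (2*I)/((2*I)) = (2*I)*(1/(2*I)) = 1)
x = -447 (x = -3*149 = -447)
g - (W(15) - x) = 460 - (1 - 1*(-447)) = 460 - (1 + 447) = 460 - 1*448 = 460 - 448 = 12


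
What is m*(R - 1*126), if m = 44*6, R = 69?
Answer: -15048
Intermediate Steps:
m = 264
m*(R - 1*126) = 264*(69 - 1*126) = 264*(69 - 126) = 264*(-57) = -15048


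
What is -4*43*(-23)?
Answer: 3956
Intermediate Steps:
-4*43*(-23) = -172*(-23) = 3956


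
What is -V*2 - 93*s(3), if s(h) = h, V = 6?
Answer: -291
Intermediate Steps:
-V*2 - 93*s(3) = -1*6*2 - 93*3 = -6*2 - 279 = -12 - 279 = -291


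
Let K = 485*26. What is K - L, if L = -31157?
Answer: 43767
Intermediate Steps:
K = 12610
K - L = 12610 - 1*(-31157) = 12610 + 31157 = 43767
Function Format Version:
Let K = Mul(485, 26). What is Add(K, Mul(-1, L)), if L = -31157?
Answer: 43767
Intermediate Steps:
K = 12610
Add(K, Mul(-1, L)) = Add(12610, Mul(-1, -31157)) = Add(12610, 31157) = 43767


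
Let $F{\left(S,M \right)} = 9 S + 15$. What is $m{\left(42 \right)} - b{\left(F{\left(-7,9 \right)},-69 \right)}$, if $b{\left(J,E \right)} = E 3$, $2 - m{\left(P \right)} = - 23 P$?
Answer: $1175$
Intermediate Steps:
$m{\left(P \right)} = 2 + 23 P$ ($m{\left(P \right)} = 2 - - 23 P = 2 + 23 P$)
$F{\left(S,M \right)} = 15 + 9 S$
$b{\left(J,E \right)} = 3 E$
$m{\left(42 \right)} - b{\left(F{\left(-7,9 \right)},-69 \right)} = \left(2 + 23 \cdot 42\right) - 3 \left(-69\right) = \left(2 + 966\right) - -207 = 968 + 207 = 1175$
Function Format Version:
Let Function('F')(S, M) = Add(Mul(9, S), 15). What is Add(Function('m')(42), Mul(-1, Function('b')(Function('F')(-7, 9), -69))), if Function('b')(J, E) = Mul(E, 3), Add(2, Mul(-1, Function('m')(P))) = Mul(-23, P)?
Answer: 1175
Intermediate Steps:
Function('m')(P) = Add(2, Mul(23, P)) (Function('m')(P) = Add(2, Mul(-1, Mul(-23, P))) = Add(2, Mul(23, P)))
Function('F')(S, M) = Add(15, Mul(9, S))
Function('b')(J, E) = Mul(3, E)
Add(Function('m')(42), Mul(-1, Function('b')(Function('F')(-7, 9), -69))) = Add(Add(2, Mul(23, 42)), Mul(-1, Mul(3, -69))) = Add(Add(2, 966), Mul(-1, -207)) = Add(968, 207) = 1175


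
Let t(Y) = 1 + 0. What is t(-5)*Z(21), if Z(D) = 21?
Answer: 21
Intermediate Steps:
t(Y) = 1
t(-5)*Z(21) = 1*21 = 21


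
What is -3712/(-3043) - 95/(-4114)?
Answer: 915309/736406 ≈ 1.2429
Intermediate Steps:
-3712/(-3043) - 95/(-4114) = -3712*(-1/3043) - 95*(-1/4114) = 3712/3043 + 95/4114 = 915309/736406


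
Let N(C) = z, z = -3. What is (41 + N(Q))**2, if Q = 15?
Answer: 1444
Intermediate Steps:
N(C) = -3
(41 + N(Q))**2 = (41 - 3)**2 = 38**2 = 1444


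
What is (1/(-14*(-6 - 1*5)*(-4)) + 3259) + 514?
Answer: 2324167/616 ≈ 3773.0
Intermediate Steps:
(1/(-14*(-6 - 1*5)*(-4)) + 3259) + 514 = (1/(-14*(-6 - 5)*(-4)) + 3259) + 514 = (1/(-14*(-11)*(-4)) + 3259) + 514 = (1/(154*(-4)) + 3259) + 514 = (1/(-616) + 3259) + 514 = (-1/616 + 3259) + 514 = 2007543/616 + 514 = 2324167/616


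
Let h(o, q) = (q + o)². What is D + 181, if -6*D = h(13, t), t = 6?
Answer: 725/6 ≈ 120.83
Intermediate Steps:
h(o, q) = (o + q)²
D = -361/6 (D = -(13 + 6)²/6 = -⅙*19² = -⅙*361 = -361/6 ≈ -60.167)
D + 181 = -361/6 + 181 = 725/6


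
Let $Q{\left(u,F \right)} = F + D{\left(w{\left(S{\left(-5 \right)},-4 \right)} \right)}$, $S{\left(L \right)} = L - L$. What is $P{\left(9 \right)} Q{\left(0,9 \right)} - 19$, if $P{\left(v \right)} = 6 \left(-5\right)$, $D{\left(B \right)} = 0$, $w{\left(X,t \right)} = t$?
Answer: $-289$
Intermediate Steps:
$S{\left(L \right)} = 0$
$Q{\left(u,F \right)} = F$ ($Q{\left(u,F \right)} = F + 0 = F$)
$P{\left(v \right)} = -30$
$P{\left(9 \right)} Q{\left(0,9 \right)} - 19 = \left(-30\right) 9 - 19 = -270 - 19 = -289$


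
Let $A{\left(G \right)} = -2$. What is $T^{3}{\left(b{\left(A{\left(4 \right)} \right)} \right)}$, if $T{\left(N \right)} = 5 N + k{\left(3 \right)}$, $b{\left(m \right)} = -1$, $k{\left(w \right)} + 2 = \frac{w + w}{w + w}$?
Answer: $-216$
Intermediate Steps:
$k{\left(w \right)} = -1$ ($k{\left(w \right)} = -2 + \frac{w + w}{w + w} = -2 + \frac{2 w}{2 w} = -2 + 2 w \frac{1}{2 w} = -2 + 1 = -1$)
$T{\left(N \right)} = -1 + 5 N$ ($T{\left(N \right)} = 5 N - 1 = -1 + 5 N$)
$T^{3}{\left(b{\left(A{\left(4 \right)} \right)} \right)} = \left(-1 + 5 \left(-1\right)\right)^{3} = \left(-1 - 5\right)^{3} = \left(-6\right)^{3} = -216$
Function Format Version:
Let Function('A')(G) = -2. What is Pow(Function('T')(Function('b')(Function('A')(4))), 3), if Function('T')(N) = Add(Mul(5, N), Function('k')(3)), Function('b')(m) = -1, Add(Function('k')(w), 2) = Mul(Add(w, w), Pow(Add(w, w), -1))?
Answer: -216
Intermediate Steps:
Function('k')(w) = -1 (Function('k')(w) = Add(-2, Mul(Add(w, w), Pow(Add(w, w), -1))) = Add(-2, Mul(Mul(2, w), Pow(Mul(2, w), -1))) = Add(-2, Mul(Mul(2, w), Mul(Rational(1, 2), Pow(w, -1)))) = Add(-2, 1) = -1)
Function('T')(N) = Add(-1, Mul(5, N)) (Function('T')(N) = Add(Mul(5, N), -1) = Add(-1, Mul(5, N)))
Pow(Function('T')(Function('b')(Function('A')(4))), 3) = Pow(Add(-1, Mul(5, -1)), 3) = Pow(Add(-1, -5), 3) = Pow(-6, 3) = -216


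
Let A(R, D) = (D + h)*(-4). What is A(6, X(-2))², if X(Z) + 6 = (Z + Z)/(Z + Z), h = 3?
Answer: 64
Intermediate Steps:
X(Z) = -5 (X(Z) = -6 + (Z + Z)/(Z + Z) = -6 + (2*Z)/((2*Z)) = -6 + (2*Z)*(1/(2*Z)) = -6 + 1 = -5)
A(R, D) = -12 - 4*D (A(R, D) = (D + 3)*(-4) = (3 + D)*(-4) = -12 - 4*D)
A(6, X(-2))² = (-12 - 4*(-5))² = (-12 + 20)² = 8² = 64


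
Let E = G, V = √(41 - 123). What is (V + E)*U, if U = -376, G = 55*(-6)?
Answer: 124080 - 376*I*√82 ≈ 1.2408e+5 - 3404.8*I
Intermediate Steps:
V = I*√82 (V = √(-82) = I*√82 ≈ 9.0554*I)
G = -330
E = -330
(V + E)*U = (I*√82 - 330)*(-376) = (-330 + I*√82)*(-376) = 124080 - 376*I*√82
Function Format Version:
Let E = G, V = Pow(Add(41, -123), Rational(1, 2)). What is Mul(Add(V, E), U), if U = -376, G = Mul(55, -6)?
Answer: Add(124080, Mul(-376, I, Pow(82, Rational(1, 2)))) ≈ Add(1.2408e+5, Mul(-3404.8, I))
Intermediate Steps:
V = Mul(I, Pow(82, Rational(1, 2))) (V = Pow(-82, Rational(1, 2)) = Mul(I, Pow(82, Rational(1, 2))) ≈ Mul(9.0554, I))
G = -330
E = -330
Mul(Add(V, E), U) = Mul(Add(Mul(I, Pow(82, Rational(1, 2))), -330), -376) = Mul(Add(-330, Mul(I, Pow(82, Rational(1, 2)))), -376) = Add(124080, Mul(-376, I, Pow(82, Rational(1, 2))))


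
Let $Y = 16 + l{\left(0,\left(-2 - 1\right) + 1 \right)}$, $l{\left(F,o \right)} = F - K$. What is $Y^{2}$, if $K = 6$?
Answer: $100$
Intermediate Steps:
$l{\left(F,o \right)} = -6 + F$ ($l{\left(F,o \right)} = F - 6 = -6 + F$)
$Y = 10$ ($Y = 16 + \left(-6 + 0\right) = 16 - 6 = 10$)
$Y^{2} = 10^{2} = 100$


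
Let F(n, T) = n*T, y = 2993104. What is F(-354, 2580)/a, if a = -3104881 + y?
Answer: 304440/37259 ≈ 8.1709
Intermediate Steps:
F(n, T) = T*n
a = -111777 (a = -3104881 + 2993104 = -111777)
F(-354, 2580)/a = (2580*(-354))/(-111777) = -913320*(-1/111777) = 304440/37259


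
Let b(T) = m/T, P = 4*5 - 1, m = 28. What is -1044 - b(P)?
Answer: -19864/19 ≈ -1045.5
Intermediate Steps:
P = 19 (P = 20 - 1 = 19)
b(T) = 28/T
-1044 - b(P) = -1044 - 28/19 = -19864/19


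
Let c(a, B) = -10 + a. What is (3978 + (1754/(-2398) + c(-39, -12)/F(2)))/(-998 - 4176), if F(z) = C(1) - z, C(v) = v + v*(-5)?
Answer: -28671221/37221756 ≈ -0.77028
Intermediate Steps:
C(v) = -4*v (C(v) = v - 5*v = -4*v)
F(z) = -4 - z (F(z) = -4*1 - z = -4 - z)
(3978 + (1754/(-2398) + c(-39, -12)/F(2)))/(-998 - 4176) = (3978 + (1754/(-2398) + (-10 - 39)/(-4 - 1*2)))/(-998 - 4176) = (3978 + (1754*(-1/2398) - 49/(-4 - 2)))/(-5174) = (3978 + (-877/1199 - 49/(-6)))*(-1/5174) = (3978 + (-877/1199 - 49*(-⅙)))*(-1/5174) = (3978 + (-877/1199 + 49/6))*(-1/5174) = (3978 + 53489/7194)*(-1/5174) = (28671221/7194)*(-1/5174) = -28671221/37221756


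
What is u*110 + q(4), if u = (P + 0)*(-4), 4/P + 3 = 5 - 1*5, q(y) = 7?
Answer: 1781/3 ≈ 593.67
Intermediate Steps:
P = -4/3 (P = 4/(-3 + (5 - 1*5)) = 4/(-3 + (5 - 5)) = 4/(-3 + 0) = 4/(-3) = 4*(-1/3) = -4/3 ≈ -1.3333)
u = 16/3 (u = (-4/3 + 0)*(-4) = -4/3*(-4) = 16/3 ≈ 5.3333)
u*110 + q(4) = (16/3)*110 + 7 = 1760/3 + 7 = 1781/3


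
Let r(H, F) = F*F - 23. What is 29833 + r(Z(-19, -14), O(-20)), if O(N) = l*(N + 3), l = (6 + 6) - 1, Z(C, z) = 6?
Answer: 64779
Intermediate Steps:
l = 11 (l = 12 - 1 = 11)
O(N) = 33 + 11*N (O(N) = 11*(N + 3) = 11*(3 + N) = 33 + 11*N)
r(H, F) = -23 + F**2 (r(H, F) = F**2 - 23 = -23 + F**2)
29833 + r(Z(-19, -14), O(-20)) = 29833 + (-23 + (33 + 11*(-20))**2) = 29833 + (-23 + (33 - 220)**2) = 29833 + (-23 + (-187)**2) = 29833 + (-23 + 34969) = 29833 + 34946 = 64779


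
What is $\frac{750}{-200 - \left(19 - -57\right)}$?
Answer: $- \frac{125}{46} \approx -2.7174$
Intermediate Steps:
$\frac{750}{-200 - \left(19 - -57\right)} = \frac{750}{-200 - \left(19 + 57\right)} = \frac{750}{-200 - 76} = \frac{750}{-276} = 750 \left(- \frac{1}{276}\right) = - \frac{125}{46}$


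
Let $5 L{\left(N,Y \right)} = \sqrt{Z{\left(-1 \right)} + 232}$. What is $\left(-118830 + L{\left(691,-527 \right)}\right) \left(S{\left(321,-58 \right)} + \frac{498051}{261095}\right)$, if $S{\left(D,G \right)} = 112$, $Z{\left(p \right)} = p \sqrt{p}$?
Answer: $- \frac{706817262306}{52219} + \frac{29740691 \sqrt{232 - i}}{1305475} \approx -1.3535 \cdot 10^{7} - 0.74784 i$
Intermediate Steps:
$Z{\left(p \right)} = p^{\frac{3}{2}}$
$L{\left(N,Y \right)} = \frac{\sqrt{232 - i}}{5}$ ($L{\left(N,Y \right)} = \frac{\sqrt{\left(-1\right)^{\frac{3}{2}} + 232}}{5} = \frac{\sqrt{- i + 232}}{5} = \frac{\sqrt{232 - i}}{5}$)
$\left(-118830 + L{\left(691,-527 \right)}\right) \left(S{\left(321,-58 \right)} + \frac{498051}{261095}\right) = \left(-118830 + \frac{\sqrt{232 - i}}{5}\right) \left(112 + \frac{498051}{261095}\right) = \left(-118830 + \frac{\sqrt{232 - i}}{5}\right) \frac{29740691}{261095} = - \frac{706817262306}{52219} + \frac{29740691 \sqrt{232 - i}}{1305475}$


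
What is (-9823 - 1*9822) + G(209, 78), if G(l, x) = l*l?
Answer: 24036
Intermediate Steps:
G(l, x) = l**2
(-9823 - 1*9822) + G(209, 78) = (-9823 - 1*9822) + 209**2 = (-9823 - 9822) + 43681 = -19645 + 43681 = 24036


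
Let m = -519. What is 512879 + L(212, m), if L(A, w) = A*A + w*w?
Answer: 827184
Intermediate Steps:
L(A, w) = A² + w²
512879 + L(212, m) = 512879 + (212² + (-519)²) = 512879 + (44944 + 269361) = 512879 + 314305 = 827184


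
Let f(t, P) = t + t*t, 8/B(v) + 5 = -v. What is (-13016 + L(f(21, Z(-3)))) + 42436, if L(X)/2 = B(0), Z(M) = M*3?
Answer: 147084/5 ≈ 29417.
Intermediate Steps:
B(v) = 8/(-5 - v)
Z(M) = 3*M
f(t, P) = t + t**2
L(X) = -16/5 (L(X) = 2*(-8/(5 + 0)) = 2*(-8/5) = -16/5)
(-13016 + L(f(21, Z(-3)))) + 42436 = (-13016 - 16/5) + 42436 = -65096/5 + 42436 = 147084/5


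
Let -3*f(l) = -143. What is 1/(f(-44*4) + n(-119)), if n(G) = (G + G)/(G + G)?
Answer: 3/146 ≈ 0.020548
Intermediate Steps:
f(l) = 143/3 (f(l) = -1/3*(-143) = 143/3)
n(G) = 1 (n(G) = (2*G)/((2*G)) = (2*G)*(1/(2*G)) = 1)
1/(f(-44*4) + n(-119)) = 1/(143/3 + 1) = 1/(146/3) = 3/146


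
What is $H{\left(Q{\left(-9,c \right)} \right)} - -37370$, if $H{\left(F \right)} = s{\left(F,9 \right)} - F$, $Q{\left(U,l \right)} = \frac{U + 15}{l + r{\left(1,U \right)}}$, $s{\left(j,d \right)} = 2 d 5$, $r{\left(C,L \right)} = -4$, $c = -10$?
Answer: $\frac{262223}{7} \approx 37460.0$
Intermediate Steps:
$s{\left(j,d \right)} = 10 d$
$Q{\left(U,l \right)} = \frac{15 + U}{-4 + l}$ ($Q{\left(U,l \right)} = \frac{U + 15}{l - 4} = \frac{15 + U}{-4 + l}$)
$H{\left(F \right)} = 90 - F$ ($H{\left(F \right)} = 10 \cdot 9 - F = 90 - F$)
$H{\left(Q{\left(-9,c \right)} \right)} - -37370 = \left(90 - \frac{15 - 9}{-4 - 10}\right) - -37370 = \left(90 - \frac{1}{-14} \cdot 6\right) + 37370 = \left(90 - \left(- \frac{1}{14}\right) 6\right) + 37370 = \left(90 - - \frac{3}{7}\right) + 37370 = \left(90 + \frac{3}{7}\right) + 37370 = \frac{633}{7} + 37370 = \frac{262223}{7}$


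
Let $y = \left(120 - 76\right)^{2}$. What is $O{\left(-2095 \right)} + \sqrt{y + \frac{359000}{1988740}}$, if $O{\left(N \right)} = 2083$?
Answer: $2083 + \frac{3 \sqrt{2127156105126}}{99437} \approx 2127.0$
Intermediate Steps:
$y = 1936$ ($y = 44^{2} = 1936$)
$O{\left(-2095 \right)} + \sqrt{y + \frac{359000}{1988740}} = 2083 + \sqrt{1936 + \frac{359000}{1988740}} = 2083 + \sqrt{1936 + 359000 \cdot \frac{1}{1988740}} = 2083 + \sqrt{1936 + \frac{17950}{99437}} = 2083 + \sqrt{\frac{192527982}{99437}} = 2083 + \frac{3 \sqrt{2127156105126}}{99437}$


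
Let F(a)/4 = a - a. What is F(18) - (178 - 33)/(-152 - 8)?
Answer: 29/32 ≈ 0.90625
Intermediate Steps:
F(a) = 0 (F(a) = 4*(a - a) = 4*0 = 0)
F(18) - (178 - 33)/(-152 - 8) = 0 - (178 - 33)/(-152 - 8) = 0 - 145/(-160) = 0 - 145*(-1)/160 = 0 - 1*(-29/32) = 0 + 29/32 = 29/32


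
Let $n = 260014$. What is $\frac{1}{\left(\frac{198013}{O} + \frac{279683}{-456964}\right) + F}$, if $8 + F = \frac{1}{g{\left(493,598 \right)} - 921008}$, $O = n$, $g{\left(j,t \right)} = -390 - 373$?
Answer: $- \frac{2380915205863596}{18691374002784499} \approx -0.12738$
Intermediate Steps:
$g{\left(j,t \right)} = -763$
$O = 260014$
$F = - \frac{7374169}{921771}$ ($F = -8 + \frac{1}{-763 - 921008} = -8 + \frac{1}{-921771} = -8 - \frac{1}{921771} = - \frac{7374169}{921771} \approx -8.0$)
$\frac{1}{\left(\frac{198013}{O} + \frac{279683}{-456964}\right) + F} = \frac{1}{\left(\frac{198013}{260014} + \frac{279683}{-456964}\right) - \frac{7374169}{921771}} = \frac{1}{\left(198013 \cdot \frac{1}{260014} + 279683 \left(- \frac{1}{456964}\right)\right) - \frac{7374169}{921771}} = \frac{1}{\left(\frac{198013}{260014} - \frac{279683}{456964}\right) - \frac{7374169}{921771}} = \frac{1}{\frac{8881658485}{59408518748} - \frac{7374169}{921771}} = \frac{1}{- \frac{18691374002784499}{2380915205863596}} = - \frac{2380915205863596}{18691374002784499}$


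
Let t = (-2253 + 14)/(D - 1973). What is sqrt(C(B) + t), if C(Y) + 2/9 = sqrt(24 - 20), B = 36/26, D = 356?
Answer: 23*sqrt(319)/231 ≈ 1.7783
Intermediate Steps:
B = 18/13 (B = 36*(1/26) = 18/13 ≈ 1.3846)
C(Y) = 16/9 (C(Y) = -2/9 + sqrt(24 - 20) = -2/9 + sqrt(4) = -2/9 + 2 = 16/9)
t = 2239/1617 (t = (-2253 + 14)/(356 - 1973) = -2239/(-1617) = -2239*(-1/1617) = 2239/1617 ≈ 1.3847)
sqrt(C(B) + t) = sqrt(16/9 + 2239/1617) = sqrt(15341/4851) = 23*sqrt(319)/231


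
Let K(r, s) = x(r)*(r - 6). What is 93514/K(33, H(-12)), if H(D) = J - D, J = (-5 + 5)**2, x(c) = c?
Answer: 93514/891 ≈ 104.95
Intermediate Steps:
J = 0 (J = 0**2 = 0)
H(D) = -D (H(D) = 0 - D = -D)
K(r, s) = r*(-6 + r) (K(r, s) = r*(r - 6) = r*(-6 + r))
93514/K(33, H(-12)) = 93514/((33*(-6 + 33))) = 93514/((33*27)) = 93514/891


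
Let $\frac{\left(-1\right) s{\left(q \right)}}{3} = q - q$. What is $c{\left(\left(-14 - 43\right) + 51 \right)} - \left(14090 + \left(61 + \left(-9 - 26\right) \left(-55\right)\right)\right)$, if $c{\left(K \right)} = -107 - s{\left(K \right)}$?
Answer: $-16183$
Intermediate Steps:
$s{\left(q \right)} = 0$ ($s{\left(q \right)} = - 3 \left(q - q\right) = \left(-3\right) 0 = 0$)
$c{\left(K \right)} = -107$ ($c{\left(K \right)} = -107 - 0 = -107 + 0 = -107$)
$c{\left(\left(-14 - 43\right) + 51 \right)} - \left(14090 + \left(61 + \left(-9 - 26\right) \left(-55\right)\right)\right) = -107 - \left(14090 + \left(61 + \left(-9 - 26\right) \left(-55\right)\right)\right) = -107 - \left(14090 + \left(61 - -1925\right)\right) = -107 - \left(14090 + \left(61 + 1925\right)\right) = -107 - \left(14090 + 1986\right) = -107 - 16076 = -16183$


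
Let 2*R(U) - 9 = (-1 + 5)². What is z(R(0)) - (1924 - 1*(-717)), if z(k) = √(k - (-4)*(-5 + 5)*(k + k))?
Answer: -2641 + 5*√2/2 ≈ -2637.5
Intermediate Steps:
R(U) = 25/2 (R(U) = 9/2 + (-1 + 5)²/2 = 9/2 + (½)*4² = 9/2 + (½)*16 = 9/2 + 8 = 25/2)
z(k) = √k (z(k) = √(k - (-4)*0*(2*k)) = √(k - (-4)*0) = √(k - 1*0) = √(k + 0) = √k)
z(R(0)) - (1924 - 1*(-717)) = √(25/2) - (1924 - 1*(-717)) = 5*√2/2 - (1924 + 717) = 5*√2/2 - 1*2641 = 5*√2/2 - 2641 = -2641 + 5*√2/2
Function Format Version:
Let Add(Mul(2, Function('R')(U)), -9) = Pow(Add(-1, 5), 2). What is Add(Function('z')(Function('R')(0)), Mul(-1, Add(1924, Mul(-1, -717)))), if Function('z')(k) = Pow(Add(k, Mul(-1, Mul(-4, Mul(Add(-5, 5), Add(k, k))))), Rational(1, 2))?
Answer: Add(-2641, Mul(Rational(5, 2), Pow(2, Rational(1, 2)))) ≈ -2637.5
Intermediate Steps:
Function('R')(U) = Rational(25, 2) (Function('R')(U) = Add(Rational(9, 2), Mul(Rational(1, 2), Pow(Add(-1, 5), 2))) = Add(Rational(9, 2), Mul(Rational(1, 2), Pow(4, 2))) = Add(Rational(9, 2), Mul(Rational(1, 2), 16)) = Add(Rational(9, 2), 8) = Rational(25, 2))
Function('z')(k) = Pow(k, Rational(1, 2)) (Function('z')(k) = Pow(Add(k, Mul(-1, Mul(-4, Mul(0, Mul(2, k))))), Rational(1, 2)) = Pow(Add(k, Mul(-1, Mul(-4, 0))), Rational(1, 2)) = Pow(Add(k, Mul(-1, 0)), Rational(1, 2)) = Pow(Add(k, 0), Rational(1, 2)) = Pow(k, Rational(1, 2)))
Add(Function('z')(Function('R')(0)), Mul(-1, Add(1924, Mul(-1, -717)))) = Add(Pow(Rational(25, 2), Rational(1, 2)), Mul(-1, Add(1924, Mul(-1, -717)))) = Add(Mul(Rational(5, 2), Pow(2, Rational(1, 2))), Mul(-1, Add(1924, 717))) = Add(Mul(Rational(5, 2), Pow(2, Rational(1, 2))), Mul(-1, 2641)) = Add(Mul(Rational(5, 2), Pow(2, Rational(1, 2))), -2641) = Add(-2641, Mul(Rational(5, 2), Pow(2, Rational(1, 2))))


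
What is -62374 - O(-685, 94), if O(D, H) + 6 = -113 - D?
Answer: -62940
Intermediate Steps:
O(D, H) = -119 - D (O(D, H) = -6 + (-113 - D) = -119 - D)
-62374 - O(-685, 94) = -62374 - (-119 - 1*(-685)) = -62374 - (-119 + 685) = -62374 - 1*566 = -62374 - 566 = -62940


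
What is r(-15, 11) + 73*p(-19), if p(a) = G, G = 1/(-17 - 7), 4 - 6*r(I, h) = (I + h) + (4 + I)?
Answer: ⅛ ≈ 0.12500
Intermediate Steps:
r(I, h) = -I/3 - h/6 (r(I, h) = ⅔ - ((I + h) + (4 + I))/6 = ⅔ - (4 + h + 2*I)/6 = ⅔ + (-⅔ - I/3 - h/6) = -I/3 - h/6)
G = -1/24 (G = 1/(-24) = -1/24 ≈ -0.041667)
p(a) = -1/24
r(-15, 11) + 73*p(-19) = (-⅓*(-15) - ⅙*11) + 73*(-1/24) = (5 - 11/6) - 73/24 = 19/6 - 73/24 = ⅛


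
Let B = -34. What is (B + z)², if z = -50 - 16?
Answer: 10000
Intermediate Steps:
z = -66
(B + z)² = (-34 - 66)² = (-100)² = 10000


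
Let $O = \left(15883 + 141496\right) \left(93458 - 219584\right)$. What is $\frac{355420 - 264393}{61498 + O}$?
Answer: $- \frac{91027}{19849522256} \approx -4.5859 \cdot 10^{-6}$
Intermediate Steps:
$O = -19849583754$ ($O = 157379 \left(-126126\right) = -19849583754$)
$\frac{355420 - 264393}{61498 + O} = \frac{355420 - 264393}{61498 - 19849583754} = \frac{91027}{-19849522256} = 91027 \left(- \frac{1}{19849522256}\right) = - \frac{91027}{19849522256}$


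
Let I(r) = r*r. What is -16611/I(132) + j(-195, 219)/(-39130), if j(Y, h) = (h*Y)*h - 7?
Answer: 27051044003/113633520 ≈ 238.06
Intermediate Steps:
I(r) = r²
j(Y, h) = -7 + Y*h² (j(Y, h) = (Y*h)*h - 7 = Y*h² - 7 = -7 + Y*h²)
-16611/I(132) + j(-195, 219)/(-39130) = -16611/(132²) + (-7 - 195*219²)/(-39130) = -16611/17424 + (-7 - 195*47961)*(-1/39130) = -16611*1/17424 + (-7 - 9352395)*(-1/39130) = -5537/5808 - 9352402*(-1/39130) = -5537/5808 + 4676201/19565 = 27051044003/113633520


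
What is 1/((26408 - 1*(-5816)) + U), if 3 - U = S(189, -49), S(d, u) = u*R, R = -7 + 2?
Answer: 1/31982 ≈ 3.1268e-5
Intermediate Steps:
R = -5
S(d, u) = -5*u (S(d, u) = u*(-5) = -5*u)
U = -242 (U = 3 - (-5)*(-49) = 3 - 1*245 = 3 - 245 = -242)
1/((26408 - 1*(-5816)) + U) = 1/((26408 - 1*(-5816)) - 242) = 1/((26408 + 5816) - 242) = 1/(32224 - 242) = 1/31982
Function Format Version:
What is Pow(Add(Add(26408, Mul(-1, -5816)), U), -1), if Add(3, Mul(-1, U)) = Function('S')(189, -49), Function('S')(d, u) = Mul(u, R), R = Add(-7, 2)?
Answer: Rational(1, 31982) ≈ 3.1268e-5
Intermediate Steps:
R = -5
Function('S')(d, u) = Mul(-5, u) (Function('S')(d, u) = Mul(u, -5) = Mul(-5, u))
U = -242 (U = Add(3, Mul(-1, Mul(-5, -49))) = Add(3, Mul(-1, 245)) = Add(3, -245) = -242)
Pow(Add(Add(26408, Mul(-1, -5816)), U), -1) = Pow(Add(Add(26408, Mul(-1, -5816)), -242), -1) = Pow(Add(Add(26408, 5816), -242), -1) = Pow(Add(32224, -242), -1) = Pow(31982, -1) = Rational(1, 31982)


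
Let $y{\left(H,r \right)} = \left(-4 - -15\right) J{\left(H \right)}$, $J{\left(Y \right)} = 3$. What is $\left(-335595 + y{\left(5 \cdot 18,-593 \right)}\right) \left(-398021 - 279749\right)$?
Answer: $227433856740$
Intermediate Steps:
$y{\left(H,r \right)} = 33$ ($y{\left(H,r \right)} = \left(-4 - -15\right) 3 = \left(-4 + 15\right) 3 = 11 \cdot 3 = 33$)
$\left(-335595 + y{\left(5 \cdot 18,-593 \right)}\right) \left(-398021 - 279749\right) = \left(-335595 + 33\right) \left(-398021 - 279749\right) = \left(-335562\right) \left(-677770\right) = 227433856740$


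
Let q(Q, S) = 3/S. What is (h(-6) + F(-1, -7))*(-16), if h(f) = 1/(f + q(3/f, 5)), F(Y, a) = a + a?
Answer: 6128/27 ≈ 226.96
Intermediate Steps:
F(Y, a) = 2*a
h(f) = 1/(3/5 + f) (h(f) = 1/(f + 3/5) = 1/(3/5 + f))
(h(-6) + F(-1, -7))*(-16) = (5/(3 + 5*(-6)) + 2*(-7))*(-16) = (5/(3 - 30) - 14)*(-16) = (5/(-27) - 14)*(-16) = (5*(-1/27) - 14)*(-16) = (-5/27 - 14)*(-16) = -383/27*(-16) = 6128/27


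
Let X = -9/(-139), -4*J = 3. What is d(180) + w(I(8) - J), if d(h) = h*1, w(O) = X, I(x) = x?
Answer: 25029/139 ≈ 180.06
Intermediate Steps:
J = -3/4 (J = -1/4*3 = -3/4 ≈ -0.75000)
X = 9/139 (X = -9*(-1/139) = 9/139 ≈ 0.064748)
w(O) = 9/139
d(h) = h
d(180) + w(I(8) - J) = 180 + 9/139 = 25029/139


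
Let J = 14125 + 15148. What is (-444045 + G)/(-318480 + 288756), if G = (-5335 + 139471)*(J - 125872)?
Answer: 4319282503/9908 ≈ 4.3594e+5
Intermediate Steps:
J = 29273
G = -12957403464 (G = (-5335 + 139471)*(29273 - 125872) = 134136*(-96599) = -12957403464)
(-444045 + G)/(-318480 + 288756) = (-444045 - 12957403464)/(-318480 + 288756) = -12957847509/(-29724) = -12957847509*(-1/29724) = 4319282503/9908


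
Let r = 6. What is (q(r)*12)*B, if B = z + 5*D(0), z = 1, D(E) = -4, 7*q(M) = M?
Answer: -1368/7 ≈ -195.43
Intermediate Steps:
q(M) = M/7
B = -19 (B = 1 + 5*(-4) = 1 - 20 = -19)
(q(r)*12)*B = (((⅐)*6)*12)*(-19) = ((6/7)*12)*(-19) = (72/7)*(-19) = -1368/7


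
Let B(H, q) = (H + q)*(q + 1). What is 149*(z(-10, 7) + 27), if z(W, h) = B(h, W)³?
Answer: 2936790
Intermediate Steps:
B(H, q) = (1 + q)*(H + q) (B(H, q) = (H + q)*(1 + q) = (1 + q)*(H + q))
z(W, h) = (W + h + W² + W*h)³ (z(W, h) = (h + W + W² + h*W)³ = (h + W + W² + W*h)³ = (W + h + W² + W*h)³)
149*(z(-10, 7) + 27) = 149*((-10 + 7 + (-10)² - 10*7)³ + 27) = 149*((-10 + 7 + 100 - 70)³ + 27) = 149*(27³ + 27) = 149*(19683 + 27) = 149*19710 = 2936790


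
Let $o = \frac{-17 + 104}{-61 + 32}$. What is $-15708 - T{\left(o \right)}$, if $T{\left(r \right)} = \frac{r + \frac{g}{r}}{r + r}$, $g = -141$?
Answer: $- \frac{47102}{3} \approx -15701.0$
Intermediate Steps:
$o = -3$ ($o = \frac{87}{-29} = 87 \left(- \frac{1}{29}\right) = -3$)
$T{\left(r \right)} = \frac{r - \frac{141}{r}}{2 r}$ ($T{\left(r \right)} = \frac{r - \frac{141}{r}}{r + r} = \frac{r - \frac{141}{r}}{2 r}$)
$-15708 - T{\left(o \right)} = -15708 - \frac{-141 + \left(-3\right)^{2}}{2 \cdot 9} = -15708 - \frac{1}{2} \cdot \frac{1}{9} \left(-141 + 9\right) = -15708 - \frac{1}{2} \cdot \frac{1}{9} \left(-132\right) = -15708 - - \frac{22}{3} = -15708 + \frac{22}{3} = - \frac{47102}{3}$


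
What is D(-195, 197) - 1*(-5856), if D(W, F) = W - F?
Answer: 5464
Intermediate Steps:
D(-195, 197) - 1*(-5856) = (-195 - 1*197) - 1*(-5856) = (-195 - 197) + 5856 = -392 + 5856 = 5464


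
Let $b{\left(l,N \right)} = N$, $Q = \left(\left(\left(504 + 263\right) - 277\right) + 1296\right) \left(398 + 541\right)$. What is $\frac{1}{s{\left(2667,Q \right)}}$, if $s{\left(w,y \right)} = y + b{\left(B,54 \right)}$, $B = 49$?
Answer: $\frac{1}{1677108} \approx 5.9626 \cdot 10^{-7}$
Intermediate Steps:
$Q = 1677054$ ($Q = \left(\left(767 - 277\right) + 1296\right) 939 = \left(490 + 1296\right) 939 = 1786 \cdot 939 = 1677054$)
$s{\left(w,y \right)} = 54 + y$ ($s{\left(w,y \right)} = y + 54 = 54 + y$)
$\frac{1}{s{\left(2667,Q \right)}} = \frac{1}{54 + 1677054} = \frac{1}{1677108}$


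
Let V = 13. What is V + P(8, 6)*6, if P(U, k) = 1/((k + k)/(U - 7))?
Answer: 27/2 ≈ 13.500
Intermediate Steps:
P(U, k) = (-7 + U)/(2*k) (P(U, k) = 1/((2*k)/(-7 + U)) = 1/(2*k/(-7 + U)) = (-7 + U)/(2*k))
V + P(8, 6)*6 = 13 + ((½)*(-7 + 8)/6)*6 = 13 + ((½)*(⅙)*1)*6 = 13 + (1/12)*6 = 13 + ½ = 27/2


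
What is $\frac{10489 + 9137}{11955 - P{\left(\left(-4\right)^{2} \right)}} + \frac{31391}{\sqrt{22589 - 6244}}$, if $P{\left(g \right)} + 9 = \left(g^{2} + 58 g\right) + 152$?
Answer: $\frac{9813}{5314} + \frac{31391 \sqrt{16345}}{16345} \approx 247.38$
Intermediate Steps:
$P{\left(g \right)} = 143 + g^{2} + 58 g$ ($P{\left(g \right)} = -9 + \left(\left(g^{2} + 58 g\right) + 152\right) = -9 + \left(152 + g^{2} + 58 g\right) = 143 + g^{2} + 58 g$)
$\frac{10489 + 9137}{11955 - P{\left(\left(-4\right)^{2} \right)}} + \frac{31391}{\sqrt{22589 - 6244}} = \frac{10489 + 9137}{11955 - \left(143 + \left(\left(-4\right)^{2}\right)^{2} + 58 \left(-4\right)^{2}\right)} + \frac{31391}{\sqrt{22589 - 6244}} = \frac{19626}{11955 - \left(143 + 16^{2} + 58 \cdot 16\right)} + \frac{31391}{\sqrt{16345}} = \frac{19626}{11955 - \left(143 + 256 + 928\right)} + 31391 \frac{\sqrt{16345}}{16345} = \frac{19626}{11955 - 1327} + \frac{31391 \sqrt{16345}}{16345} = \frac{19626}{10628} + \frac{31391 \sqrt{16345}}{16345} = 19626 \cdot \frac{1}{10628} + \frac{31391 \sqrt{16345}}{16345} = \frac{9813}{5314} + \frac{31391 \sqrt{16345}}{16345}$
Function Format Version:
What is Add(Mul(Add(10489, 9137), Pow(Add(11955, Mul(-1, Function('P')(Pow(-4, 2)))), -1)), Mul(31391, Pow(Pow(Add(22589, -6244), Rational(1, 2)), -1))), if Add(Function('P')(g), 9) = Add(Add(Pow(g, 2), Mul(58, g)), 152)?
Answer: Add(Rational(9813, 5314), Mul(Rational(31391, 16345), Pow(16345, Rational(1, 2)))) ≈ 247.38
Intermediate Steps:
Function('P')(g) = Add(143, Pow(g, 2), Mul(58, g)) (Function('P')(g) = Add(-9, Add(Add(Pow(g, 2), Mul(58, g)), 152)) = Add(-9, Add(152, Pow(g, 2), Mul(58, g))) = Add(143, Pow(g, 2), Mul(58, g)))
Add(Mul(Add(10489, 9137), Pow(Add(11955, Mul(-1, Function('P')(Pow(-4, 2)))), -1)), Mul(31391, Pow(Pow(Add(22589, -6244), Rational(1, 2)), -1))) = Add(Mul(Add(10489, 9137), Pow(Add(11955, Mul(-1, Add(143, Pow(Pow(-4, 2), 2), Mul(58, Pow(-4, 2))))), -1)), Mul(31391, Pow(Pow(Add(22589, -6244), Rational(1, 2)), -1))) = Add(Mul(19626, Pow(Add(11955, Mul(-1, Add(143, Pow(16, 2), Mul(58, 16)))), -1)), Mul(31391, Pow(Pow(16345, Rational(1, 2)), -1))) = Add(Mul(19626, Pow(Add(11955, Mul(-1, Add(143, 256, 928))), -1)), Mul(31391, Mul(Rational(1, 16345), Pow(16345, Rational(1, 2))))) = Add(Mul(19626, Pow(Add(11955, Mul(-1, 1327)), -1)), Mul(Rational(31391, 16345), Pow(16345, Rational(1, 2)))) = Add(Mul(19626, Pow(Add(11955, -1327), -1)), Mul(Rational(31391, 16345), Pow(16345, Rational(1, 2)))) = Add(Mul(19626, Pow(10628, -1)), Mul(Rational(31391, 16345), Pow(16345, Rational(1, 2)))) = Add(Mul(19626, Rational(1, 10628)), Mul(Rational(31391, 16345), Pow(16345, Rational(1, 2)))) = Add(Rational(9813, 5314), Mul(Rational(31391, 16345), Pow(16345, Rational(1, 2))))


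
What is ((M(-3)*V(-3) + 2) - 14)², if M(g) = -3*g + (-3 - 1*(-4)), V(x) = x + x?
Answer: 5184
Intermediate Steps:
V(x) = 2*x
M(g) = 1 - 3*g (M(g) = -3*g + (-3 + 4) = -3*g + 1 = 1 - 3*g)
((M(-3)*V(-3) + 2) - 14)² = (((1 - 3*(-3))*(2*(-3)) + 2) - 14)² = (((1 + 9)*(-6) + 2) - 14)² = ((10*(-6) + 2) - 14)² = ((-60 + 2) - 14)² = (-58 - 14)² = (-72)² = 5184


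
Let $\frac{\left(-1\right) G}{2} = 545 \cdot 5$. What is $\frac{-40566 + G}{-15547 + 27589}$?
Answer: $- \frac{23008}{6021} \approx -3.8213$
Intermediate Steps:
$G = -5450$ ($G = - 2 \cdot 545 \cdot 5 = \left(-2\right) 2725 = -5450$)
$\frac{-40566 + G}{-15547 + 27589} = \frac{-40566 - 5450}{-15547 + 27589} = - \frac{46016}{12042} = \left(-46016\right) \frac{1}{12042} = - \frac{23008}{6021}$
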